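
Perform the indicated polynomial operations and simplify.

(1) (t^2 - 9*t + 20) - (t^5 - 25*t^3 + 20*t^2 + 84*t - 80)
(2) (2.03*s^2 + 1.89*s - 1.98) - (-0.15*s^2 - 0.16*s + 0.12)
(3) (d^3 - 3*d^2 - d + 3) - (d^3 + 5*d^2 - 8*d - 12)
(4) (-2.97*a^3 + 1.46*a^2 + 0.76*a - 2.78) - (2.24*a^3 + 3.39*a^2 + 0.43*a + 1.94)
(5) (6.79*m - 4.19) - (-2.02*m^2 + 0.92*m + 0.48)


(1) = -t^5 + 25*t^3 - 19*t^2 - 93*t + 100
(2) = 2.18*s^2 + 2.05*s - 2.1
(3) = -8*d^2 + 7*d + 15
(4) = -5.21*a^3 - 1.93*a^2 + 0.33*a - 4.72
(5) = 2.02*m^2 + 5.87*m - 4.67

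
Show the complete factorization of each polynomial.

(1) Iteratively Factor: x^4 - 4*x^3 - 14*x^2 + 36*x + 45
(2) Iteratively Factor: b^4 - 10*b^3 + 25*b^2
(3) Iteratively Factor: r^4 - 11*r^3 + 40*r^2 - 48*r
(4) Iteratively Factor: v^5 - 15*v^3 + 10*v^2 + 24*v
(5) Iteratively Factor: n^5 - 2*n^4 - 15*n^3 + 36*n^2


(1) = (x - 5)*(x^3 + x^2 - 9*x - 9) = (x - 5)*(x + 1)*(x^2 - 9) = (x - 5)*(x + 1)*(x + 3)*(x - 3)
(2) = (b - 5)*(b^3 - 5*b^2) = (b - 5)^2*(b^2) = b*(b - 5)^2*(b)
(3) = (r - 4)*(r^3 - 7*r^2 + 12*r) = r*(r - 4)*(r^2 - 7*r + 12) = r*(r - 4)^2*(r - 3)
(4) = (v - 2)*(v^4 + 2*v^3 - 11*v^2 - 12*v) = (v - 3)*(v - 2)*(v^3 + 5*v^2 + 4*v) = (v - 3)*(v - 2)*(v + 1)*(v^2 + 4*v) = v*(v - 3)*(v - 2)*(v + 1)*(v + 4)
(5) = (n)*(n^4 - 2*n^3 - 15*n^2 + 36*n) = n^2*(n^3 - 2*n^2 - 15*n + 36) = n^2*(n - 3)*(n^2 + n - 12) = n^2*(n - 3)*(n + 4)*(n - 3)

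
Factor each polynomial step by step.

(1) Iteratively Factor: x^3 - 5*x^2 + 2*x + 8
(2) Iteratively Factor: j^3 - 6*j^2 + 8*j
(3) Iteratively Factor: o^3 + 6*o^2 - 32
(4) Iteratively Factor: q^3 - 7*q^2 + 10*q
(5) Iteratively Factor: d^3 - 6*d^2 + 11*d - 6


(1) = (x + 1)*(x^2 - 6*x + 8) = (x - 4)*(x + 1)*(x - 2)
(2) = (j - 2)*(j^2 - 4*j) = j*(j - 2)*(j - 4)
(3) = (o - 2)*(o^2 + 8*o + 16) = (o - 2)*(o + 4)*(o + 4)
(4) = (q - 5)*(q^2 - 2*q) = (q - 5)*(q - 2)*(q)
(5) = (d - 2)*(d^2 - 4*d + 3) = (d - 3)*(d - 2)*(d - 1)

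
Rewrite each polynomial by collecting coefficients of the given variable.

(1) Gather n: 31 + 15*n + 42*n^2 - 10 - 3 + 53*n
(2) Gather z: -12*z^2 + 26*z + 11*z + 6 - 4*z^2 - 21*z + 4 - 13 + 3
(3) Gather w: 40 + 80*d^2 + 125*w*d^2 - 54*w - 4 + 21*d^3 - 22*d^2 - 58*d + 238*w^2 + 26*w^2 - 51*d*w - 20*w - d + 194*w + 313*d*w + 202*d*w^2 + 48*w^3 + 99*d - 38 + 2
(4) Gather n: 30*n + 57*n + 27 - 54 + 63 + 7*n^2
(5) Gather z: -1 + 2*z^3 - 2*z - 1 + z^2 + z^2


(1) = 42*n^2 + 68*n + 18
(2) = -16*z^2 + 16*z
(3) = 21*d^3 + 58*d^2 + 40*d + 48*w^3 + w^2*(202*d + 264) + w*(125*d^2 + 262*d + 120)
(4) = 7*n^2 + 87*n + 36
(5) = 2*z^3 + 2*z^2 - 2*z - 2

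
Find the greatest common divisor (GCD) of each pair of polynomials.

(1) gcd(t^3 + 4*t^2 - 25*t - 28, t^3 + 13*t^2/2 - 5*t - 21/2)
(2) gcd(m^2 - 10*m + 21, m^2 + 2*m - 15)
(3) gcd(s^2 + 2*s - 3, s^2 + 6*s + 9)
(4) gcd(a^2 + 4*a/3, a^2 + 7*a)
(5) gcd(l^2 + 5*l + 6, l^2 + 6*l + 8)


(1) = t^2 + 8*t + 7
(2) = gcd((m - 7)*(m - 3), (m - 3)*(m + 5)) = m - 3
(3) = gcd((s - 1)*(s + 3), (s + 3)^2) = s + 3
(4) = gcd(a*(a + 4/3), a*(a + 7)) = a
(5) = gcd((l + 2)*(l + 3), (l + 2)*(l + 4)) = l + 2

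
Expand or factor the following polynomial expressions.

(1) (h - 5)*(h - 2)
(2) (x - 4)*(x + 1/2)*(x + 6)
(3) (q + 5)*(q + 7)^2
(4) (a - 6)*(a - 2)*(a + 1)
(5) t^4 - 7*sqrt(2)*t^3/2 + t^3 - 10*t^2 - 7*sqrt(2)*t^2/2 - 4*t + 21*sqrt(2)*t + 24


(1) = h^2 - 7*h + 10
(2) = x^3 + 5*x^2/2 - 23*x - 12
(3) = q^3 + 19*q^2 + 119*q + 245
(4) = a^3 - 7*a^2 + 4*a + 12
(5) = (t - 2)*(t + 3)*(t - 4*sqrt(2))*(t + sqrt(2)/2)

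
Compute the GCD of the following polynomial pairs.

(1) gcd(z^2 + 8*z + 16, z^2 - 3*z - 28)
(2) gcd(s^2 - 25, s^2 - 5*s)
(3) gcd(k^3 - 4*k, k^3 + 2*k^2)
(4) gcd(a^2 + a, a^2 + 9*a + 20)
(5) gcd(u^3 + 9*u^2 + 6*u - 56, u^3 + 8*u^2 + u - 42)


(1) = z + 4
(2) = s - 5
(3) = k^2 + 2*k
(4) = gcd(a*(a + 1), (a + 4)*(a + 5)) = 1
(5) = u^2 + 5*u - 14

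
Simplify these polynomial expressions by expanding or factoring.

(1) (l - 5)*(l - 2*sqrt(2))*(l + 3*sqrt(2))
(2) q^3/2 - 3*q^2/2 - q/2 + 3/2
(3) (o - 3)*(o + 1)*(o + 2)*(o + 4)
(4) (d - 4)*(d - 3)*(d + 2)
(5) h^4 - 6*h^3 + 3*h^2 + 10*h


(1) = l^3 - 5*l^2 + sqrt(2)*l^2 - 12*l - 5*sqrt(2)*l + 60
(2) = (q/2 + 1/2)*(q - 3)*(q - 1)
(3) = o^4 + 4*o^3 - 7*o^2 - 34*o - 24
(4) = d^3 - 5*d^2 - 2*d + 24
(5) = h*(h - 5)*(h - 2)*(h + 1)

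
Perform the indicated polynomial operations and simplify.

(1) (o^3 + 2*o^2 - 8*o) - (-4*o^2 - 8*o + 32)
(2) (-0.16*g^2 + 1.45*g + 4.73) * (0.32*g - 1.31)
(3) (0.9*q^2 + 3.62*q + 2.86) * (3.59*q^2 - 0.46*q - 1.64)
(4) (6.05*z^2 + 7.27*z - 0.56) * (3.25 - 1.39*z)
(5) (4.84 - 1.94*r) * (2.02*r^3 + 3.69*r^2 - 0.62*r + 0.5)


(1) = o^3 + 6*o^2 - 32
(2) = -0.0512*g^3 + 0.6736*g^2 - 0.3859*g - 6.1963
(3) = 3.231*q^4 + 12.5818*q^3 + 7.1262*q^2 - 7.2524*q - 4.6904
(4) = -8.4095*z^3 + 9.5572*z^2 + 24.4059*z - 1.82
(5) = -3.9188*r^4 + 2.6182*r^3 + 19.0624*r^2 - 3.9708*r + 2.42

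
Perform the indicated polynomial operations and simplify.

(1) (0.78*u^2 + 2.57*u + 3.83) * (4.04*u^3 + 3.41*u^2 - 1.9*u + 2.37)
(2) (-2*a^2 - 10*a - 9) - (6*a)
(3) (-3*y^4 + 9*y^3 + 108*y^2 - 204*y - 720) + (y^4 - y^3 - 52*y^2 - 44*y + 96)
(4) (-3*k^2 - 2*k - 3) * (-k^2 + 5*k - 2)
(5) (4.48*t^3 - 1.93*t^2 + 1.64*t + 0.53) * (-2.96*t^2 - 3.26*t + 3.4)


(1) = 3.1512*u^5 + 13.0426*u^4 + 22.7549*u^3 + 10.0259*u^2 - 1.1861*u + 9.0771
(2) = -2*a^2 - 16*a - 9
(3) = -2*y^4 + 8*y^3 + 56*y^2 - 248*y - 624
(4) = 3*k^4 - 13*k^3 - k^2 - 11*k + 6
(5) = -13.2608*t^5 - 8.892*t^4 + 16.6694*t^3 - 13.4772*t^2 + 3.8482*t + 1.802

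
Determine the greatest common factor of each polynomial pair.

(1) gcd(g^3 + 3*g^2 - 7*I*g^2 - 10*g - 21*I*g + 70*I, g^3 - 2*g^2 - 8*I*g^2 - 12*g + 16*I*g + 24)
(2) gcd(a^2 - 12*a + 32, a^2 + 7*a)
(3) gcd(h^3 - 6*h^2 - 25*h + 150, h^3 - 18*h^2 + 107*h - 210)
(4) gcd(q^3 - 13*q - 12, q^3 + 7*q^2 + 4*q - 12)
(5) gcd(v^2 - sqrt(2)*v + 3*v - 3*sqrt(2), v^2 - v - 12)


(1) = g - 2
(2) = gcd((a - 8)*(a - 4), a*(a + 7)) = 1
(3) = h^2 - 11*h + 30
(4) = 1
(5) = gcd((v + 3)*(v - sqrt(2)), (v - 4)*(v + 3)) = v + 3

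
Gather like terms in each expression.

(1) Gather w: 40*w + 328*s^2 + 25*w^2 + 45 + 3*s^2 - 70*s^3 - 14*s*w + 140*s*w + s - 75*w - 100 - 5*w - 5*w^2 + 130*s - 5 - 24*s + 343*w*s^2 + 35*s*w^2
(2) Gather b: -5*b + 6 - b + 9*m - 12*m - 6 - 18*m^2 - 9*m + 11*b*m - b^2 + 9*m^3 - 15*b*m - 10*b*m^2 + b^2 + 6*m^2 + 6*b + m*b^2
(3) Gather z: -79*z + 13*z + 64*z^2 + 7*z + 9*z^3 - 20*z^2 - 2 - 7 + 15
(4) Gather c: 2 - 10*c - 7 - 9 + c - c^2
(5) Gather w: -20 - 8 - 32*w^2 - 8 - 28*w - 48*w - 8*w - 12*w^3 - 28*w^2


(1) = -70*s^3 + 331*s^2 + 107*s + w^2*(35*s + 20) + w*(343*s^2 + 126*s - 40) - 60
(2) = b^2*m + b*(-10*m^2 - 4*m) + 9*m^3 - 12*m^2 - 12*m
(3) = 9*z^3 + 44*z^2 - 59*z + 6
(4) = -c^2 - 9*c - 14
(5) = -12*w^3 - 60*w^2 - 84*w - 36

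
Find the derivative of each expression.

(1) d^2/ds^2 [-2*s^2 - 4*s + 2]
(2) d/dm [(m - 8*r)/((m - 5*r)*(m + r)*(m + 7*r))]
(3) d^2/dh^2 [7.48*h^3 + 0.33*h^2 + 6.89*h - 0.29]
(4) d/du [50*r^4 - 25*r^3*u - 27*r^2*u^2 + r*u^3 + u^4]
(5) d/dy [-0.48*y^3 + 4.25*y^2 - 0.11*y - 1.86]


(1) = -4
(2) = (-2*m^3 + 21*m^2*r + 48*m*r^2 - 299*r^3)/(m^6 + 6*m^5*r - 57*m^4*r^2 - 268*m^3*r^3 + 879*m^2*r^4 + 2310*m*r^5 + 1225*r^6)
(3) = 44.88*h + 0.66
(4) = -25*r^3 - 54*r^2*u + 3*r*u^2 + 4*u^3
(5) = -1.44*y^2 + 8.5*y - 0.11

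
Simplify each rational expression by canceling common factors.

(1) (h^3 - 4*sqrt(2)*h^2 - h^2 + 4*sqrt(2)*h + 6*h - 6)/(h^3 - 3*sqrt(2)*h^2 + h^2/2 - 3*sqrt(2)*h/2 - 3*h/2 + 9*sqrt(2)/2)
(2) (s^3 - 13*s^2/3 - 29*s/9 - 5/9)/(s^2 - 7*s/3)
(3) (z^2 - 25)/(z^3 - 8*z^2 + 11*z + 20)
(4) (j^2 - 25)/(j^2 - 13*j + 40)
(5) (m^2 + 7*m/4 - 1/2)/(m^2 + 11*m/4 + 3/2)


(1) = (2*h - 2*sqrt(2))/(2*h + 3)
(2) = (9*s^3 - 39*s^2 - 29*s - 5)/(9*s^2 - 21*s)
(3) = (z + 5)/(z^2 - 3*z - 4)
(4) = (j + 5)/(j - 8)
(5) = (4*m - 1)/(4*m + 3)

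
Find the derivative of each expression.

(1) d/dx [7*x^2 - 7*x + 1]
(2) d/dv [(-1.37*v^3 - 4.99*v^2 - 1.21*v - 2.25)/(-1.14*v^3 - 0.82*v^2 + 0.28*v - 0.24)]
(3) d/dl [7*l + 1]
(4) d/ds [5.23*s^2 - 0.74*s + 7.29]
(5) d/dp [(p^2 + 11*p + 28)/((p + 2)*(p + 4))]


(1) = 14*x - 7
(2) = (-4.5652*v^4 - 3.526*v^3 - 9.098*v^2 - 1.2948*v + 0.9204)/(1.2996*v^6 + 1.8696*v^5 + 0.034*v^4 + 0.088*v^3 + 0.472*v^2 - 0.1344*v + 0.0576)
(3) = 7
(4) = 10.46*s - 0.74
(5) = -5/(p^2 + 4*p + 4)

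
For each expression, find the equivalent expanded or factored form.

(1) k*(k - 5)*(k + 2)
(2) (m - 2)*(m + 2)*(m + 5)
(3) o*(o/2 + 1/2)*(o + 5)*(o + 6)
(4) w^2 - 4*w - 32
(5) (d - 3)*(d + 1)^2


(1) = k^3 - 3*k^2 - 10*k
(2) = m^3 + 5*m^2 - 4*m - 20
(3) = o^4/2 + 6*o^3 + 41*o^2/2 + 15*o
(4) = (w - 8)*(w + 4)
(5) = d^3 - d^2 - 5*d - 3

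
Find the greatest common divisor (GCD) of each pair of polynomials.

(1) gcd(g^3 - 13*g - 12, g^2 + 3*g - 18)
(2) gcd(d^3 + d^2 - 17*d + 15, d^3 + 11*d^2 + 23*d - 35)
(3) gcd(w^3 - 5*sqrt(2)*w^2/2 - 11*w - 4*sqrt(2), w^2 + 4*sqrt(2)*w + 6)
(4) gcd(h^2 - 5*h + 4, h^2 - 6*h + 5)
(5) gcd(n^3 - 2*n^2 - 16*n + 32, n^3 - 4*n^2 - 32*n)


(1) = gcd((g - 4)*(g + 1)*(g + 3), (g - 3)*(g + 6)) = 1
(2) = gcd((d - 3)*(d - 1)*(d + 5), (d - 1)*(d + 5)*(d + 7)) = d^2 + 4*d - 5
(3) = gcd((w - 4*sqrt(2))*(w + sqrt(2)/2)*(w + sqrt(2)), (w + sqrt(2))*(w + 3*sqrt(2))) = w + sqrt(2)
(4) = h - 1
(5) = gcd((n - 4)*(n - 2)*(n + 4), n*(n - 8)*(n + 4)) = n + 4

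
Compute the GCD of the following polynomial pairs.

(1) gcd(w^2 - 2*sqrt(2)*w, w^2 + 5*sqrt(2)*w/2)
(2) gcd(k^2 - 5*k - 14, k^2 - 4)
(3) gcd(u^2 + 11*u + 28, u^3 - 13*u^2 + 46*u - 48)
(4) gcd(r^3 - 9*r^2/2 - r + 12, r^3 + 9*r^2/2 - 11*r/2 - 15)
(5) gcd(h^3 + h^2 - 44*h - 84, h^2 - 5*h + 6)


(1) = w
(2) = k + 2
(3) = gcd((u + 4)*(u + 7), (u - 8)*(u - 3)*(u - 2)) = 1
(4) = r^2 - r/2 - 3
(5) = gcd((h - 7)*(h + 2)*(h + 6), (h - 3)*(h - 2)) = 1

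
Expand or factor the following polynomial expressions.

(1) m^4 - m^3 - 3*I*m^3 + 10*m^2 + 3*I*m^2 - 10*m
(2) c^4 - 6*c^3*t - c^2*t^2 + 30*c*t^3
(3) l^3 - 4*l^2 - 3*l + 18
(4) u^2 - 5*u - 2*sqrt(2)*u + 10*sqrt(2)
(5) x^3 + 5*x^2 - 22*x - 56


(1) = m*(m - 1)*(m - 5*I)*(m + 2*I)
(2) = c*(c - 5*t)*(c - 3*t)*(c + 2*t)
(3) = (l - 3)^2*(l + 2)
(4) = (u - 5)*(u - 2*sqrt(2))
(5) = (x - 4)*(x + 2)*(x + 7)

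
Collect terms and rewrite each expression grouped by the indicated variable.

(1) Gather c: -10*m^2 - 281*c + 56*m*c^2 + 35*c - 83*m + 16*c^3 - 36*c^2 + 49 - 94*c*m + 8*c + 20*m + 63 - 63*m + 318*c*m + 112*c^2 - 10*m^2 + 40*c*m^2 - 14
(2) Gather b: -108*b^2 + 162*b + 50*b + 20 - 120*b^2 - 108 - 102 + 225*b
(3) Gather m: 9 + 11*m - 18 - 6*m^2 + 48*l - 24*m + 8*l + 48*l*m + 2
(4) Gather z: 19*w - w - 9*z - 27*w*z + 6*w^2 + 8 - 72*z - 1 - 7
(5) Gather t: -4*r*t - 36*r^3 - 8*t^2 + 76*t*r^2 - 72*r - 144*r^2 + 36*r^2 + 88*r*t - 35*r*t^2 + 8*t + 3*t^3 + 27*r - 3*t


(1) = 16*c^3 + c^2*(56*m + 76) + c*(40*m^2 + 224*m - 238) - 20*m^2 - 126*m + 98
(2) = -228*b^2 + 437*b - 190
(3) = 56*l - 6*m^2 + m*(48*l - 13) - 7
(4) = 6*w^2 + 18*w + z*(-27*w - 81)
(5) = -36*r^3 - 108*r^2 - 45*r + 3*t^3 + t^2*(-35*r - 8) + t*(76*r^2 + 84*r + 5)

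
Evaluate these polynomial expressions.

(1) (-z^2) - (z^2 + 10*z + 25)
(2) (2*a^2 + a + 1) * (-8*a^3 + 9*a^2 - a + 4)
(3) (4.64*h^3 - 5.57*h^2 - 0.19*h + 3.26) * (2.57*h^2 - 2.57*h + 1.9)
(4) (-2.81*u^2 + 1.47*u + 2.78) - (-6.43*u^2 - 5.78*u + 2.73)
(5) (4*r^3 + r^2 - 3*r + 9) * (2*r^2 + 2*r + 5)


(1) = -2*z^2 - 10*z - 25
(2) = -16*a^5 + 10*a^4 - a^3 + 16*a^2 + 3*a + 4
(3) = 11.9248*h^5 - 26.2397*h^4 + 22.6426*h^3 - 1.7165*h^2 - 8.7392*h + 6.194
(4) = 3.62*u^2 + 7.25*u + 0.05
(5) = 8*r^5 + 10*r^4 + 16*r^3 + 17*r^2 + 3*r + 45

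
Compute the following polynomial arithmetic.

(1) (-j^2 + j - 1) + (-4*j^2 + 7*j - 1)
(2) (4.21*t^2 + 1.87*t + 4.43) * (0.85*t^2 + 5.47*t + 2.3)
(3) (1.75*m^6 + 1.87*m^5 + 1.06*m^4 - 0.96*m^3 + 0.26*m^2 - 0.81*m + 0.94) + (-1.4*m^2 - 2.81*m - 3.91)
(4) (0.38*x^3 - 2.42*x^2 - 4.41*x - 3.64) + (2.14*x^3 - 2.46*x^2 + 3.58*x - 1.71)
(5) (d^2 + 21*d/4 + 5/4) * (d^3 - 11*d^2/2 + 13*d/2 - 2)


(1) = -5*j^2 + 8*j - 2
(2) = 3.5785*t^4 + 24.6182*t^3 + 23.6774*t^2 + 28.5331*t + 10.189
(3) = 1.75*m^6 + 1.87*m^5 + 1.06*m^4 - 0.96*m^3 - 1.14*m^2 - 3.62*m - 2.97
(4) = 2.52*x^3 - 4.88*x^2 - 0.83*x - 5.35
(5) = d^5 - d^4/4 - 169*d^3/8 + 101*d^2/4 - 19*d/8 - 5/2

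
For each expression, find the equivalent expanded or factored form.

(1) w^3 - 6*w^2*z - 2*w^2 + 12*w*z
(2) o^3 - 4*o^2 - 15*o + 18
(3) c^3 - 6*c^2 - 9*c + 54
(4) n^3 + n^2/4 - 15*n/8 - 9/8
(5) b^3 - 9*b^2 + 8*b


(1) = w*(w - 2)*(w - 6*z)
(2) = (o - 6)*(o - 1)*(o + 3)
(3) = (c - 6)*(c - 3)*(c + 3)
(4) = (n - 3/2)*(n + 3/4)*(n + 1)
(5) = b*(b - 8)*(b - 1)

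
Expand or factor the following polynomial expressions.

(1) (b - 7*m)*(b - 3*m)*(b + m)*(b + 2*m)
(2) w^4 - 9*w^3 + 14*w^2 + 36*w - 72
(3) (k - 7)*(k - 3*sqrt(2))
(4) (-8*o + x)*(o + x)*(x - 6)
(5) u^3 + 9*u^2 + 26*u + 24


(1) = b^4 - 7*b^3*m - 7*b^2*m^2 + 43*b*m^3 + 42*m^4
(2) = (w - 6)*(w - 3)*(w - 2)*(w + 2)
(3) = k^2 - 7*k - 3*sqrt(2)*k + 21*sqrt(2)
(4) = -8*o^2*x + 48*o^2 - 7*o*x^2 + 42*o*x + x^3 - 6*x^2
(5) = (u + 2)*(u + 3)*(u + 4)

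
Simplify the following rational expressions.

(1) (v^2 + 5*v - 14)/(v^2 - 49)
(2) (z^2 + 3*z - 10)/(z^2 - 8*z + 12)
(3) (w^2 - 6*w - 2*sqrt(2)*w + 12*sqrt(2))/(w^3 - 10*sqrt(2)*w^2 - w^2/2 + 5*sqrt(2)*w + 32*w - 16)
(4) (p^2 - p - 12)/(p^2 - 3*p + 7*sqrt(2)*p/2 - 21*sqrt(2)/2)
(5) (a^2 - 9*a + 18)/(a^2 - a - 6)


(1) = (v - 2)/(v - 7)
(2) = (z + 5)/(z - 6)
(3) = (2*w - 12)/(2*w^2 + w*(-16*sqrt(2) - 1) + 8*sqrt(2))
(4) = (2*p^2 - 2*p - 24)/(2*p^2 + p*(-6 + 7*sqrt(2)) - 21*sqrt(2))
(5) = (a - 6)/(a + 2)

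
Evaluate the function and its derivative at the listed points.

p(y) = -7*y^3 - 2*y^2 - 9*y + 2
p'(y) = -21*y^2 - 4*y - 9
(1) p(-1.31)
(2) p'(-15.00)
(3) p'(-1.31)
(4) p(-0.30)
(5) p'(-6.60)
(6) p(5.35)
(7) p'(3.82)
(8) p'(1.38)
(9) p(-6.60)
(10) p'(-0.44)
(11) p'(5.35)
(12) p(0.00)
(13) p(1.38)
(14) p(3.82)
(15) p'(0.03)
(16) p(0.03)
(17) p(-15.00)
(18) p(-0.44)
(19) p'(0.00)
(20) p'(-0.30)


(1) = 26.09
(2) = -4674.00
(3) = -39.80
(4) = 4.71
(5) = -897.36
(6) = -1175.31
(7) = -330.72
(8) = -54.51
(9) = 1986.75
(10) = -11.31
(11) = -631.47
(12) = 2.00
(13) = -32.63
(14) = -451.77
(15) = -9.14
(16) = 1.73
(17) = 23312.00
(18) = 6.17
(19) = -9.00
(20) = -9.69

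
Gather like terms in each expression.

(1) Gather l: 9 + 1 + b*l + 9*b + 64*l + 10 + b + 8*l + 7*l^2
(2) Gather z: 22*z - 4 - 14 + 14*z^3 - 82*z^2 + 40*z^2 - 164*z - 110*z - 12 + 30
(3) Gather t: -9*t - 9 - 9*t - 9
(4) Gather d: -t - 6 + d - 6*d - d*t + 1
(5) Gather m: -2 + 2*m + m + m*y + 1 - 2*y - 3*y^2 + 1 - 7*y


(1) = 10*b + 7*l^2 + l*(b + 72) + 20
(2) = 14*z^3 - 42*z^2 - 252*z
(3) = -18*t - 18
(4) = d*(-t - 5) - t - 5
(5) = m*(y + 3) - 3*y^2 - 9*y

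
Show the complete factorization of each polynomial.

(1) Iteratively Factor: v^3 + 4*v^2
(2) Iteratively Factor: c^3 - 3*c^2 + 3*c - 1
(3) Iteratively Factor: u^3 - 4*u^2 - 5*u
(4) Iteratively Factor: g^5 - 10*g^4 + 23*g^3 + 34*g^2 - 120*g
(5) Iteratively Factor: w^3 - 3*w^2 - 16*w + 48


(1) = (v)*(v^2 + 4*v) = v*(v + 4)*(v)
(2) = (c - 1)*(c^2 - 2*c + 1) = (c - 1)^2*(c - 1)
(3) = (u)*(u^2 - 4*u - 5) = u*(u - 5)*(u + 1)
(4) = (g - 3)*(g^4 - 7*g^3 + 2*g^2 + 40*g) = (g - 4)*(g - 3)*(g^3 - 3*g^2 - 10*g) = (g - 5)*(g - 4)*(g - 3)*(g^2 + 2*g) = g*(g - 5)*(g - 4)*(g - 3)*(g + 2)
(5) = (w + 4)*(w^2 - 7*w + 12) = (w - 3)*(w + 4)*(w - 4)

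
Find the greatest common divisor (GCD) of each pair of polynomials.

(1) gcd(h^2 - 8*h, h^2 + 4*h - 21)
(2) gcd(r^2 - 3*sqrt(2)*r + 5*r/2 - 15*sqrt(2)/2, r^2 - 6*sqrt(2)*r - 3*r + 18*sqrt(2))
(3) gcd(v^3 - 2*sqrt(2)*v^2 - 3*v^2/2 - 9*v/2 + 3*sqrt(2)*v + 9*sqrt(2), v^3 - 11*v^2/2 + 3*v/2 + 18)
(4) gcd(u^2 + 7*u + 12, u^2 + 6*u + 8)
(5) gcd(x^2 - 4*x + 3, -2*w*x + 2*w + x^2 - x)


(1) = gcd(h*(h - 8), (h - 3)*(h + 7)) = 1
(2) = gcd((r + 5/2)*(r - 3*sqrt(2)), (r - 3)*(r - 6*sqrt(2))) = 1
(3) = v^2 - 3*v/2 - 9/2
(4) = u + 4
(5) = x - 1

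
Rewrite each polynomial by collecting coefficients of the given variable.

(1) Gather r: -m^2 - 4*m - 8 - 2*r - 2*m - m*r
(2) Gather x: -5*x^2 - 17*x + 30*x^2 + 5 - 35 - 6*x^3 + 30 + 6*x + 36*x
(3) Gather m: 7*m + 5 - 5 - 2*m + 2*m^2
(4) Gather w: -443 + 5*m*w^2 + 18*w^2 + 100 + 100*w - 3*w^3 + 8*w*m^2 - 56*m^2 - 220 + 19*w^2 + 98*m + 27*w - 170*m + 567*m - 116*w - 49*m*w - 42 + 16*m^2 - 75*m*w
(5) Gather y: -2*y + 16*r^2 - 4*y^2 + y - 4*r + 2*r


(1) = -m^2 - 6*m + r*(-m - 2) - 8
(2) = -6*x^3 + 25*x^2 + 25*x
(3) = 2*m^2 + 5*m
(4) = -40*m^2 + 495*m - 3*w^3 + w^2*(5*m + 37) + w*(8*m^2 - 124*m + 11) - 605
(5) = 16*r^2 - 2*r - 4*y^2 - y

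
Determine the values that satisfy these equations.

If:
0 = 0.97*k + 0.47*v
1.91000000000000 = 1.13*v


Then:
k = -0.82
v = 1.69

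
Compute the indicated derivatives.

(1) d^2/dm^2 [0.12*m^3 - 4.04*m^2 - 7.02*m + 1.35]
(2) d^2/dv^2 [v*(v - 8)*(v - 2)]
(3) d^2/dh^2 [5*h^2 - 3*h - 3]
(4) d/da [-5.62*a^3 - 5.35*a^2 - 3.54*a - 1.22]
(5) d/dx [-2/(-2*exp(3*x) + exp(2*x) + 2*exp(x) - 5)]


(1) = 0.72*m - 8.08
(2) = 6*v - 20
(3) = 10
(4) = -16.86*a^2 - 10.7*a - 3.54
(5) = 4*(-3*exp(2*x) + exp(x) + 1)*exp(x)/(2*exp(3*x) - exp(2*x) - 2*exp(x) + 5)^2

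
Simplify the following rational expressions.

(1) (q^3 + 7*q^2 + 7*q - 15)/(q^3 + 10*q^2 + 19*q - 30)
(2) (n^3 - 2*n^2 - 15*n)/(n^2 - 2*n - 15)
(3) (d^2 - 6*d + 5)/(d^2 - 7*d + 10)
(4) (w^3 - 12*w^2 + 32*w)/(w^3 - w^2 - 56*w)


(1) = (q + 3)/(q + 6)
(2) = n
(3) = (d - 1)/(d - 2)
(4) = (w - 4)/(w + 7)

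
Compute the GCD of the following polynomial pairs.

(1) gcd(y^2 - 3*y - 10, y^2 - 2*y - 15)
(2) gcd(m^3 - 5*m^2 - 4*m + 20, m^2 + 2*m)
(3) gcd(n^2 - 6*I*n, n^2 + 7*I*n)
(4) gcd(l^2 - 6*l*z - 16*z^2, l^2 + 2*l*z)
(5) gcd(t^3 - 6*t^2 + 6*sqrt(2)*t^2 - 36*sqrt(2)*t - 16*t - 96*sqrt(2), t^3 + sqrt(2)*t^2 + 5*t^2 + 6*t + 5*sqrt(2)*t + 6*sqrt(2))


(1) = gcd((y - 5)*(y + 2), (y - 5)*(y + 3)) = y - 5
(2) = gcd((m - 5)*(m - 2)*(m + 2), m*(m + 2)) = m + 2
(3) = n
(4) = l + 2*z
(5) = t + 2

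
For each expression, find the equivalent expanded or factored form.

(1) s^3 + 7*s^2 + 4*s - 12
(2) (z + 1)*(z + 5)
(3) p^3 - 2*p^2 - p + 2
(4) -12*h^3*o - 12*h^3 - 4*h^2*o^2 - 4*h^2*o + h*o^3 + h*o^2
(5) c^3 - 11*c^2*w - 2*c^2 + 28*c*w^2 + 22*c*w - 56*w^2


(1) = (s - 1)*(s + 2)*(s + 6)
(2) = z^2 + 6*z + 5
(3) = (p - 2)*(p - 1)*(p + 1)
(4) = (-6*h + o)*(2*h + o)*(h*o + h)
(5) = (c - 2)*(c - 7*w)*(c - 4*w)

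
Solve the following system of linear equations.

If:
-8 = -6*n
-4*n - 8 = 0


Then:
No Solution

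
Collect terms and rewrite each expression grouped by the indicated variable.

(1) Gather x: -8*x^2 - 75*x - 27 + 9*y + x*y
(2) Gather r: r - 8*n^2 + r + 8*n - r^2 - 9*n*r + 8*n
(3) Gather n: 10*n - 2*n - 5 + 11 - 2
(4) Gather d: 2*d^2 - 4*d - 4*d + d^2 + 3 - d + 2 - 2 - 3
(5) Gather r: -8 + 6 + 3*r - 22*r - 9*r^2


(1) = -8*x^2 + x*(y - 75) + 9*y - 27
(2) = -8*n^2 + 16*n - r^2 + r*(2 - 9*n)
(3) = 8*n + 4
(4) = 3*d^2 - 9*d
(5) = -9*r^2 - 19*r - 2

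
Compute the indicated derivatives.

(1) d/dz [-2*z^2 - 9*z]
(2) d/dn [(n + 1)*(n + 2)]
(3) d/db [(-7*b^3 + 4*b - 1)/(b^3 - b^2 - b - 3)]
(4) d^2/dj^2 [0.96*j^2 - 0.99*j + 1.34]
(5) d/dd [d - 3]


(1) = -4*z - 9
(2) = 2*n + 3
(3) = (7*b^4 + 6*b^3 + 70*b^2 - 2*b - 13)/(b^6 - 2*b^5 - b^4 - 4*b^3 + 7*b^2 + 6*b + 9)
(4) = 1.92000000000000
(5) = 1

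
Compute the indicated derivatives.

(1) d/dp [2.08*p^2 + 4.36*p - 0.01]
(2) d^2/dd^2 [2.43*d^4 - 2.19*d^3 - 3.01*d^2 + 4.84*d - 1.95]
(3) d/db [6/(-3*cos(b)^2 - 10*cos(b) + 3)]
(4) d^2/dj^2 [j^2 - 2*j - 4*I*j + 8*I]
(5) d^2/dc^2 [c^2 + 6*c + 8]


(1) = 4.16*p + 4.36
(2) = 29.16*d^2 - 13.14*d - 6.02
(3) = -12*(3*cos(b) + 5)*sin(b)/(3*sin(b)^2 - 10*cos(b))^2
(4) = 2
(5) = 2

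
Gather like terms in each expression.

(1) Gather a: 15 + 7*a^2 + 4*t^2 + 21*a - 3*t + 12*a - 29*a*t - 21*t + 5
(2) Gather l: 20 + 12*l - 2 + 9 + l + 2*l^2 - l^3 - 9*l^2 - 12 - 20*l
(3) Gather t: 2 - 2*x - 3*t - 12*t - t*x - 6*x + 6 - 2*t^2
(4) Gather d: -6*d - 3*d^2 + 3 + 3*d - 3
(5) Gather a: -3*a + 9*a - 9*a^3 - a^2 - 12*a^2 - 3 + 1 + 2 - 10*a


(1) = 7*a^2 + a*(33 - 29*t) + 4*t^2 - 24*t + 20
(2) = -l^3 - 7*l^2 - 7*l + 15
(3) = -2*t^2 + t*(-x - 15) - 8*x + 8
(4) = -3*d^2 - 3*d
(5) = -9*a^3 - 13*a^2 - 4*a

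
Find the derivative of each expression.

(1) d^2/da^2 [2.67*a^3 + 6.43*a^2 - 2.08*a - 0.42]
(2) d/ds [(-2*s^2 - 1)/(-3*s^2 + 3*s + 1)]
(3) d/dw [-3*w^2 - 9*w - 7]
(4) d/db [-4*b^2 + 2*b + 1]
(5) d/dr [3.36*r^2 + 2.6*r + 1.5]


(1) = 16.02*a + 12.86
(2) = (-6*s^2 - 10*s + 3)/(9*s^4 - 18*s^3 + 3*s^2 + 6*s + 1)
(3) = -6*w - 9
(4) = 2 - 8*b
(5) = 6.72*r + 2.6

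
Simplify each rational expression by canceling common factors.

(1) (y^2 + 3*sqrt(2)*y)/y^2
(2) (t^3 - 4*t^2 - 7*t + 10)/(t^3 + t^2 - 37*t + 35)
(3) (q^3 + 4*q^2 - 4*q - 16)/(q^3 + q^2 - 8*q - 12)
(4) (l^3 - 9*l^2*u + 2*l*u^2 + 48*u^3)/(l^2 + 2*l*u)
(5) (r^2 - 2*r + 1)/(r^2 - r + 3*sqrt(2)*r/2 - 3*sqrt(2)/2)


(1) = (y + 3*sqrt(2))/y
(2) = (t + 2)/(t + 7)
(3) = (q^2 + 2*q - 8)/(q^2 - q - 6)
(4) = (l^2 - 11*l*u + 24*u^2)/l
(5) = (2*r - 2)/(2*r + 3*sqrt(2))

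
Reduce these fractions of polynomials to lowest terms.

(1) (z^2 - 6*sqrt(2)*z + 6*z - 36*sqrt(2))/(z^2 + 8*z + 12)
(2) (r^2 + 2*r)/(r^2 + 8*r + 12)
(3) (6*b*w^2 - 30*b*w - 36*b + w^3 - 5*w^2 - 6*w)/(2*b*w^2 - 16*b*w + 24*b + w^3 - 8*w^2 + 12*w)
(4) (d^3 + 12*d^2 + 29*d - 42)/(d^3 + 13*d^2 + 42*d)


(1) = (z - 6*sqrt(2))/(z + 2)
(2) = r/(r + 6)
(3) = (6*b*w + 6*b + w^2 + w)/(2*b*w - 4*b + w^2 - 2*w)
(4) = (d - 1)/d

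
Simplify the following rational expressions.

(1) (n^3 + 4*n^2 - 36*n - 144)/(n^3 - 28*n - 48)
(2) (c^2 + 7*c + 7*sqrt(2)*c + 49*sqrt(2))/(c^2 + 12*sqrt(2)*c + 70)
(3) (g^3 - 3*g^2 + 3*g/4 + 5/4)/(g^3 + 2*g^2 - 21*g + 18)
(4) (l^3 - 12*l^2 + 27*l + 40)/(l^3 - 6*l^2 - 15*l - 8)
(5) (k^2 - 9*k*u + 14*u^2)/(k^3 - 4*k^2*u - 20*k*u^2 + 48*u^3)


(1) = (n + 6)/(n + 2)
(2) = (c + 7)/(c + 5*sqrt(2))
(3) = (4*g^2 - 8*g - 5)/(4*g^2 + 12*g - 72)
(4) = (l - 5)/(l + 1)
(5) = (-k + 7*u)/(-k^2 + 2*k*u + 24*u^2)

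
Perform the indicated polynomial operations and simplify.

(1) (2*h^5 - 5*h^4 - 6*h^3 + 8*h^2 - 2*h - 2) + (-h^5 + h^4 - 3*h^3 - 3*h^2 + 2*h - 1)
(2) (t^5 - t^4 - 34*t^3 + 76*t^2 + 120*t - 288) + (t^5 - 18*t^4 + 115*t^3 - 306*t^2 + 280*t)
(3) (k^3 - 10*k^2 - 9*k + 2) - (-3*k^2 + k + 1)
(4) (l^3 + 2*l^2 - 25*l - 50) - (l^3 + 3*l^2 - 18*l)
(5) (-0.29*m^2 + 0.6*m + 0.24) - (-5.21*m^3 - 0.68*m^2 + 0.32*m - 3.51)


(1) = h^5 - 4*h^4 - 9*h^3 + 5*h^2 - 3
(2) = 2*t^5 - 19*t^4 + 81*t^3 - 230*t^2 + 400*t - 288
(3) = k^3 - 7*k^2 - 10*k + 1
(4) = -l^2 - 7*l - 50
(5) = 5.21*m^3 + 0.39*m^2 + 0.28*m + 3.75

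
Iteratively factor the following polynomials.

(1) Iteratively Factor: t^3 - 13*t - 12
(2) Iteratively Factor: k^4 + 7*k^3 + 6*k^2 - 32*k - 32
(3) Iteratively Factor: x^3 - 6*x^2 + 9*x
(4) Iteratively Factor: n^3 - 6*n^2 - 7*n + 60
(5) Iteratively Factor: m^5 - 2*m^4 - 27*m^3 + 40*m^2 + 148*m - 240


(1) = (t + 1)*(t^2 - t - 12) = (t - 4)*(t + 1)*(t + 3)
(2) = (k + 4)*(k^3 + 3*k^2 - 6*k - 8) = (k + 4)^2*(k^2 - k - 2) = (k - 2)*(k + 4)^2*(k + 1)
(3) = (x - 3)*(x^2 - 3*x) = (x - 3)^2*(x)
(4) = (n - 4)*(n^2 - 2*n - 15) = (n - 5)*(n - 4)*(n + 3)
(5) = (m + 4)*(m^4 - 6*m^3 - 3*m^2 + 52*m - 60) = (m - 5)*(m + 4)*(m^3 - m^2 - 8*m + 12) = (m - 5)*(m - 2)*(m + 4)*(m^2 + m - 6) = (m - 5)*(m - 2)^2*(m + 4)*(m + 3)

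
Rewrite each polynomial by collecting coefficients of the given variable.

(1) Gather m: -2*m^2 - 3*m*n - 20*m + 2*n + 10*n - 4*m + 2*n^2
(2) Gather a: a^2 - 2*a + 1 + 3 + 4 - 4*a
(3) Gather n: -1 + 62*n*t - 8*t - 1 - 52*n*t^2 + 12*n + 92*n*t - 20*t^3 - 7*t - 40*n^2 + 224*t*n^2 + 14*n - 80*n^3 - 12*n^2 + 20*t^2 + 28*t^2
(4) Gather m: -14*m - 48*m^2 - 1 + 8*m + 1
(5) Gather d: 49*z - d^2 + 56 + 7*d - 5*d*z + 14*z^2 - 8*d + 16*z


(1) = -2*m^2 + m*(-3*n - 24) + 2*n^2 + 12*n
(2) = a^2 - 6*a + 8
(3) = -80*n^3 + n^2*(224*t - 52) + n*(-52*t^2 + 154*t + 26) - 20*t^3 + 48*t^2 - 15*t - 2
(4) = -48*m^2 - 6*m
(5) = -d^2 + d*(-5*z - 1) + 14*z^2 + 65*z + 56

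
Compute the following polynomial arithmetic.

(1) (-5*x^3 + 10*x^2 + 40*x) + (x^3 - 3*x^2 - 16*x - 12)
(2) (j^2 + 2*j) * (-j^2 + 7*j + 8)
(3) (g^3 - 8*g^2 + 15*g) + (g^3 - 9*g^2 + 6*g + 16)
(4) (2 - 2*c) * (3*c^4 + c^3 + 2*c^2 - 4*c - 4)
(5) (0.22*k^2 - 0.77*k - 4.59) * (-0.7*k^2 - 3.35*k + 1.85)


(1) = -4*x^3 + 7*x^2 + 24*x - 12
(2) = -j^4 + 5*j^3 + 22*j^2 + 16*j
(3) = 2*g^3 - 17*g^2 + 21*g + 16
(4) = -6*c^5 + 4*c^4 - 2*c^3 + 12*c^2 - 8
(5) = -0.154*k^4 - 0.198*k^3 + 6.1995*k^2 + 13.952*k - 8.4915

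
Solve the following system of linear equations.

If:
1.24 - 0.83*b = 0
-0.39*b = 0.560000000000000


Then:
No Solution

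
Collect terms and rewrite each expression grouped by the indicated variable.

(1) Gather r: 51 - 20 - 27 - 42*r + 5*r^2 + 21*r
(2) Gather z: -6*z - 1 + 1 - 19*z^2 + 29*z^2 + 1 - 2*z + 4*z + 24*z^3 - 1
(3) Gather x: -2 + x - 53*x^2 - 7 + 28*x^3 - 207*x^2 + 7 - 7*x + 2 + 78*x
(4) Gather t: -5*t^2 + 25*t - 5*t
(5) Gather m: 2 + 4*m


(1) = 5*r^2 - 21*r + 4
(2) = 24*z^3 + 10*z^2 - 4*z
(3) = 28*x^3 - 260*x^2 + 72*x
(4) = -5*t^2 + 20*t
(5) = 4*m + 2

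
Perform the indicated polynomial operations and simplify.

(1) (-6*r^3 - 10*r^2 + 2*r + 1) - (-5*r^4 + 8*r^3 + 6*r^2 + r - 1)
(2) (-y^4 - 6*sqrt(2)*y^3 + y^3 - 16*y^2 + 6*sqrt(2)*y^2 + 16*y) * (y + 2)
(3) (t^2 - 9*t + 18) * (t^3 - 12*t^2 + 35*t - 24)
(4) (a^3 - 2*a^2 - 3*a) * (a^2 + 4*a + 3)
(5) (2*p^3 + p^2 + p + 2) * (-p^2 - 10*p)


(1) = 5*r^4 - 14*r^3 - 16*r^2 + r + 2
(2) = -y^5 - 6*sqrt(2)*y^4 - y^4 - 14*y^3 - 6*sqrt(2)*y^3 - 16*y^2 + 12*sqrt(2)*y^2 + 32*y
(3) = t^5 - 21*t^4 + 161*t^3 - 555*t^2 + 846*t - 432
(4) = a^5 + 2*a^4 - 8*a^3 - 18*a^2 - 9*a
(5) = -2*p^5 - 21*p^4 - 11*p^3 - 12*p^2 - 20*p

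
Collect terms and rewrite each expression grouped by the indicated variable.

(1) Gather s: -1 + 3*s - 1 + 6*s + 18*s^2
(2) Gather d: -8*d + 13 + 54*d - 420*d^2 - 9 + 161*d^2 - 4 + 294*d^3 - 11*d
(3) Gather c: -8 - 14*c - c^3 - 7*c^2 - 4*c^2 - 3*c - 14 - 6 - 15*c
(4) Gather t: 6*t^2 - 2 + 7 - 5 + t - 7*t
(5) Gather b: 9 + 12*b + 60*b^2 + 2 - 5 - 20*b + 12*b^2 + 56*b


(1) = 18*s^2 + 9*s - 2
(2) = 294*d^3 - 259*d^2 + 35*d
(3) = -c^3 - 11*c^2 - 32*c - 28
(4) = 6*t^2 - 6*t
(5) = 72*b^2 + 48*b + 6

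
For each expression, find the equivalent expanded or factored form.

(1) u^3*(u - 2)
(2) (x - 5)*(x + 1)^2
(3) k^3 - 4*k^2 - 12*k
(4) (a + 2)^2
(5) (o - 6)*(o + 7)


(1) = u^4 - 2*u^3
(2) = x^3 - 3*x^2 - 9*x - 5
(3) = k*(k - 6)*(k + 2)
(4) = a^2 + 4*a + 4
(5) = o^2 + o - 42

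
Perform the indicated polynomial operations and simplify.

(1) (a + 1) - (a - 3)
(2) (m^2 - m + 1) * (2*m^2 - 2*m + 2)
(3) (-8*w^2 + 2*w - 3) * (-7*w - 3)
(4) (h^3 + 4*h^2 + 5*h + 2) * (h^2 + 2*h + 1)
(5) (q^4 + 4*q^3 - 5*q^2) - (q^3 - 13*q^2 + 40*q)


(1) = 4
(2) = 2*m^4 - 4*m^3 + 6*m^2 - 4*m + 2
(3) = 56*w^3 + 10*w^2 + 15*w + 9
(4) = h^5 + 6*h^4 + 14*h^3 + 16*h^2 + 9*h + 2
(5) = q^4 + 3*q^3 + 8*q^2 - 40*q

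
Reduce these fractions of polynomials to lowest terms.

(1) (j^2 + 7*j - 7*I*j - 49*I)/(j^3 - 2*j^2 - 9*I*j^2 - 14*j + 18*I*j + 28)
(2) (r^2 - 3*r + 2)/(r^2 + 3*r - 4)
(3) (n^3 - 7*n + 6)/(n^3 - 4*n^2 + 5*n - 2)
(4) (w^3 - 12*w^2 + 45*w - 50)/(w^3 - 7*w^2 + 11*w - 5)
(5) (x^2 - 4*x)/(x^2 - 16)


(1) = (j + 7)/(j^2 + j*(-2 - 2*I) + 4*I)
(2) = (r - 2)/(r + 4)
(3) = (n + 3)/(n - 1)
(4) = (w^2 - 7*w + 10)/(w^2 - 2*w + 1)
(5) = x/(x + 4)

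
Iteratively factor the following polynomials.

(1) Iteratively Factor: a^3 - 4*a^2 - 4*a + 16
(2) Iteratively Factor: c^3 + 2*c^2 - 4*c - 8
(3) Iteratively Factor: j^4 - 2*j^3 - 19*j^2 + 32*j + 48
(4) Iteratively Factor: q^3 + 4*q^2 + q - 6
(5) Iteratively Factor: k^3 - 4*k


(1) = (a - 4)*(a^2 - 4) = (a - 4)*(a + 2)*(a - 2)
(2) = (c - 2)*(c^2 + 4*c + 4) = (c - 2)*(c + 2)*(c + 2)
(3) = (j + 4)*(j^3 - 6*j^2 + 5*j + 12) = (j + 1)*(j + 4)*(j^2 - 7*j + 12) = (j - 4)*(j + 1)*(j + 4)*(j - 3)
(4) = (q + 2)*(q^2 + 2*q - 3) = (q - 1)*(q + 2)*(q + 3)
(5) = (k - 2)*(k^2 + 2*k) = (k - 2)*(k + 2)*(k)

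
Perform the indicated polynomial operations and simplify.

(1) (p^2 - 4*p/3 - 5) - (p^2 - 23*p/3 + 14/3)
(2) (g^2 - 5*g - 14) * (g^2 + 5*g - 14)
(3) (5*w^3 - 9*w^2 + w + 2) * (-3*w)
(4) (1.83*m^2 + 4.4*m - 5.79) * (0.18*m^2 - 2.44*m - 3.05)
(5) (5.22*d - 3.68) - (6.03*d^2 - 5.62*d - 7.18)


(1) = 19*p/3 - 29/3
(2) = g^4 - 53*g^2 + 196
(3) = -15*w^4 + 27*w^3 - 3*w^2 - 6*w
(4) = 0.3294*m^4 - 3.6732*m^3 - 17.3597*m^2 + 0.7076*m + 17.6595
(5) = -6.03*d^2 + 10.84*d + 3.5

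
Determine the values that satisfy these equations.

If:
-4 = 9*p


Then:
p = -4/9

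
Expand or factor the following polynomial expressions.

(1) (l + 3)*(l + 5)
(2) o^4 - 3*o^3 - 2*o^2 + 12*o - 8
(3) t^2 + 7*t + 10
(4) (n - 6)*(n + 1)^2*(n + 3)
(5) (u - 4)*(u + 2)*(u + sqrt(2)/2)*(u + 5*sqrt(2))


(1) = l^2 + 8*l + 15
(2) = (o - 2)^2*(o - 1)*(o + 2)
(3) = (t + 2)*(t + 5)
(4) = n^4 - n^3 - 23*n^2 - 39*n - 18
(5) = u^4 - 2*u^3 + 11*sqrt(2)*u^3/2 - 11*sqrt(2)*u^2 - 3*u^2 - 44*sqrt(2)*u - 10*u - 40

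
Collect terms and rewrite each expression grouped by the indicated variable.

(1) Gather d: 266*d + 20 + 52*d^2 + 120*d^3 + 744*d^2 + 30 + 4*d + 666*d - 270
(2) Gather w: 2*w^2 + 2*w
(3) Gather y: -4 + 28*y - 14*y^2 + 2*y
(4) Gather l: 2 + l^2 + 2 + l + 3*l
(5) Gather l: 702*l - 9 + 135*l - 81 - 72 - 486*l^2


(1) = 120*d^3 + 796*d^2 + 936*d - 220
(2) = 2*w^2 + 2*w
(3) = -14*y^2 + 30*y - 4
(4) = l^2 + 4*l + 4
(5) = -486*l^2 + 837*l - 162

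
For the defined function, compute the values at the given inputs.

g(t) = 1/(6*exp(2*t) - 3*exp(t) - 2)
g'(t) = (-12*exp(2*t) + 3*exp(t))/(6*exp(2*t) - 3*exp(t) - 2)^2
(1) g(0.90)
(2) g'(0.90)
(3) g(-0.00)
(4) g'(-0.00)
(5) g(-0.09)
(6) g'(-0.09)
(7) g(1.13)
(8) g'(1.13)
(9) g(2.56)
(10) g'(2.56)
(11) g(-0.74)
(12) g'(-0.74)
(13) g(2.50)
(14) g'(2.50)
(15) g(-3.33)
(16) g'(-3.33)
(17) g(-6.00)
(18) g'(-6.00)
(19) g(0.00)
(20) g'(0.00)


(1) = 0.04
(2) = -0.09
(3) = 1.00
(4) = -9.00
(5) = 3.71
(6) = -100.01
(7) = 0.02
(8) = -0.05
(9) = 0.00
(10) = -0.00
(11) = -0.48
(12) = -0.30
(13) = 0.00
(14) = -0.00
(15) = -0.48
(16) = 0.02
(17) = -0.50
(18) = 0.00
(19) = 1.00
(20) = -9.00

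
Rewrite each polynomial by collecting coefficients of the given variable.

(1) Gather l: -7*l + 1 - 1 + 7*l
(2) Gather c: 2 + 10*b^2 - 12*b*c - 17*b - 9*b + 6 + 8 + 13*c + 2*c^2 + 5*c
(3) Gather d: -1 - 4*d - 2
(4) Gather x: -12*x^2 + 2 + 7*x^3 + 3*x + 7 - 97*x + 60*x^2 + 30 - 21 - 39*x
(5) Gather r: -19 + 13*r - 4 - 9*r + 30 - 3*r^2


(1) = 0
(2) = 10*b^2 - 26*b + 2*c^2 + c*(18 - 12*b) + 16
(3) = -4*d - 3
(4) = 7*x^3 + 48*x^2 - 133*x + 18
(5) = -3*r^2 + 4*r + 7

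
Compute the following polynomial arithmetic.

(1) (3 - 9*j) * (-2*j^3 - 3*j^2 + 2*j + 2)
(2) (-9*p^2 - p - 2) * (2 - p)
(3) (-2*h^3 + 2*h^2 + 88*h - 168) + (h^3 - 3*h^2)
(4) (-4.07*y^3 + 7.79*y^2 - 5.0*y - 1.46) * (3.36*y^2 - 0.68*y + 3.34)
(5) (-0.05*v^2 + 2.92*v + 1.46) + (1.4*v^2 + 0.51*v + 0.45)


(1) = 18*j^4 + 21*j^3 - 27*j^2 - 12*j + 6
(2) = 9*p^3 - 17*p^2 - 4
(3) = -h^3 - h^2 + 88*h - 168
(4) = -13.6752*y^5 + 28.942*y^4 - 35.691*y^3 + 24.513*y^2 - 15.7072*y - 4.8764
(5) = 1.35*v^2 + 3.43*v + 1.91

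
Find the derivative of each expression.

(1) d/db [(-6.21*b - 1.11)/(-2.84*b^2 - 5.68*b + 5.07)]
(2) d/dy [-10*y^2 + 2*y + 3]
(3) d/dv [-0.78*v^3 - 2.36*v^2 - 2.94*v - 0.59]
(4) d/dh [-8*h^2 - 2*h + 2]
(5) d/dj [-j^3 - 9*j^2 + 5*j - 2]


(1) = (17.6364*b^2 + 35.2728*b - 5.68*(b + 1)*(6.21*b + 1.11) - 31.4847)/(2.84*b^2 + 5.68*b - 5.07)^2
(2) = 2 - 20*y
(3) = -2.34*v^2 - 4.72*v - 2.94
(4) = -16*h - 2
(5) = -3*j^2 - 18*j + 5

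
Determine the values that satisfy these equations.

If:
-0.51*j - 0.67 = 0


Then:
j = -1.31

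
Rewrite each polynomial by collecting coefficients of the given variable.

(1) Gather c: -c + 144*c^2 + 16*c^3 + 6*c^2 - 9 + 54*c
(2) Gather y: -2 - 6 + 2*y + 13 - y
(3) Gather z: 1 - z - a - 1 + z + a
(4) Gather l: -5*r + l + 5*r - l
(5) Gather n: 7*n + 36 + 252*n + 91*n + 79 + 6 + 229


(1) = 16*c^3 + 150*c^2 + 53*c - 9
(2) = y + 5
(3) = 0
(4) = 0
(5) = 350*n + 350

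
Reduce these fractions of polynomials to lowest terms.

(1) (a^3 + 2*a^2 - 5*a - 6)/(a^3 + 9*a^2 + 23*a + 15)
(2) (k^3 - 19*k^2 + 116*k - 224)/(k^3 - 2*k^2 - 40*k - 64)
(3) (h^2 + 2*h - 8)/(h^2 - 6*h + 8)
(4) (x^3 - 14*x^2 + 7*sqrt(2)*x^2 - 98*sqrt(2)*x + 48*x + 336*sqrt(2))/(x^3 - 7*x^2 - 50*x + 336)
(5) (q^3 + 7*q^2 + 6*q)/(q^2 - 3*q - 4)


(1) = (a - 2)/(a + 5)
(2) = (k^2 - 11*k + 28)/(k^2 + 6*k + 8)
(3) = (h + 4)/(h - 4)
(4) = (x + 7*sqrt(2))/(x + 7)
(5) = (q^2 + 6*q)/(q - 4)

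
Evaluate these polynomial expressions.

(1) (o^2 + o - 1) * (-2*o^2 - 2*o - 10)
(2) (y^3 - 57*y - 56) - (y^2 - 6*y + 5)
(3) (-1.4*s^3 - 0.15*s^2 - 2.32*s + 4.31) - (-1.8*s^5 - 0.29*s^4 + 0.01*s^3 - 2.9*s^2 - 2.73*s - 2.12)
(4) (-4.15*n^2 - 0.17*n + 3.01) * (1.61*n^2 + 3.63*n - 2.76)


(1) = -2*o^4 - 4*o^3 - 10*o^2 - 8*o + 10
(2) = y^3 - y^2 - 51*y - 61
(3) = 1.8*s^5 + 0.29*s^4 - 1.41*s^3 + 2.75*s^2 + 0.41*s + 6.43
(4) = -6.6815*n^4 - 15.3382*n^3 + 15.683*n^2 + 11.3955*n - 8.3076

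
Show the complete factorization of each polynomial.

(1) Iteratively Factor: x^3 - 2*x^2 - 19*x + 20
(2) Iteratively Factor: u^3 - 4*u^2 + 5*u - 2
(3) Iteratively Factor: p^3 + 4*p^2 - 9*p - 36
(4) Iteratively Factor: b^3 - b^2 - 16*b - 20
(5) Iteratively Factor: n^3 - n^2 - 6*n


(1) = (x - 5)*(x^2 + 3*x - 4) = (x - 5)*(x + 4)*(x - 1)
(2) = (u - 1)*(u^2 - 3*u + 2) = (u - 2)*(u - 1)*(u - 1)
(3) = (p - 3)*(p^2 + 7*p + 12) = (p - 3)*(p + 3)*(p + 4)
(4) = (b + 2)*(b^2 - 3*b - 10) = (b + 2)^2*(b - 5)
(5) = (n)*(n^2 - n - 6) = n*(n - 3)*(n + 2)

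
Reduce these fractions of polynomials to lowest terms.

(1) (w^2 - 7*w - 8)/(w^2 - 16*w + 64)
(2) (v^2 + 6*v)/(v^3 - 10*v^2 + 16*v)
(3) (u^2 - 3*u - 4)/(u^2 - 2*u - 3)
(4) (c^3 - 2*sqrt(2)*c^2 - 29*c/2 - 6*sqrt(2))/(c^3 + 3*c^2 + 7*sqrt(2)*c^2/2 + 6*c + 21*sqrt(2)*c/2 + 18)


(1) = (w + 1)/(w - 8)
(2) = (v + 6)/(v^2 - 10*v + 16)
(3) = (u - 4)/(u - 3)
(4) = (4*c^2 - 14*sqrt(2)*c - 16)/(4*c^2 + c*(8*sqrt(2) + 12) + 24*sqrt(2))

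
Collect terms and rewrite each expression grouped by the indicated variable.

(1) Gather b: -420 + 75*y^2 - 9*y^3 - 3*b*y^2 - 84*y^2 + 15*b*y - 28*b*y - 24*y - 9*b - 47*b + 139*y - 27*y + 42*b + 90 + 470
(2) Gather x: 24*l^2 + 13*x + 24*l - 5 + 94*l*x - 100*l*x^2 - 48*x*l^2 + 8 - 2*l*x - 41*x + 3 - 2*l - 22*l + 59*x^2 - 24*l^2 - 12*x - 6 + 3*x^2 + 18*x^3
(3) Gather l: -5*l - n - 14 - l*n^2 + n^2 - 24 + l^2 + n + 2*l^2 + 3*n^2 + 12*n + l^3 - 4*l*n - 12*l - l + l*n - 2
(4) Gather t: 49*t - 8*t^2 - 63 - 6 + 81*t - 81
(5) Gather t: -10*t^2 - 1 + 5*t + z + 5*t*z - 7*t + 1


(1) = b*(-3*y^2 - 13*y - 14) - 9*y^3 - 9*y^2 + 88*y + 140
(2) = 18*x^3 + x^2*(62 - 100*l) + x*(-48*l^2 + 92*l - 40)
(3) = l^3 + 3*l^2 + l*(-n^2 - 3*n - 18) + 4*n^2 + 12*n - 40
(4) = -8*t^2 + 130*t - 150
(5) = -10*t^2 + t*(5*z - 2) + z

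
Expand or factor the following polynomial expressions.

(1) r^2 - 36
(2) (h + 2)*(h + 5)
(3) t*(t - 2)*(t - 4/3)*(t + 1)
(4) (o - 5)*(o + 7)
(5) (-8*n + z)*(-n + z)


(1) = (r - 6)*(r + 6)
(2) = h^2 + 7*h + 10
(3) = t^4 - 7*t^3/3 - 2*t^2/3 + 8*t/3
(4) = o^2 + 2*o - 35
(5) = 8*n^2 - 9*n*z + z^2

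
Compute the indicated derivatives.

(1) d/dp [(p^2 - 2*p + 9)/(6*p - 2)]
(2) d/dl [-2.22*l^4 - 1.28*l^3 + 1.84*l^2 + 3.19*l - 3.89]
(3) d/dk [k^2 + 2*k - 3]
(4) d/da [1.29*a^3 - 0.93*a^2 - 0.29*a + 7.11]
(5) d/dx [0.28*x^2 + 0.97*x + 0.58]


(1) = (3*p^2 - 2*p - 25)/(2*(9*p^2 - 6*p + 1))
(2) = -8.88*l^3 - 3.84*l^2 + 3.68*l + 3.19
(3) = 2*k + 2
(4) = 3.87*a^2 - 1.86*a - 0.29
(5) = 0.56*x + 0.97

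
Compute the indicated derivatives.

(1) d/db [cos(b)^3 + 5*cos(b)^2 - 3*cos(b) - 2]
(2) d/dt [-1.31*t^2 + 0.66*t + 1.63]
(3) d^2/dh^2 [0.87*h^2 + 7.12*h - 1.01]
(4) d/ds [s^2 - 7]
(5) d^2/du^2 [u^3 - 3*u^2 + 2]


(1) = 3*sin(b)^3 - 10*sin(b)*cos(b)
(2) = 0.66 - 2.62*t
(3) = 1.74000000000000
(4) = 2*s
(5) = 6*u - 6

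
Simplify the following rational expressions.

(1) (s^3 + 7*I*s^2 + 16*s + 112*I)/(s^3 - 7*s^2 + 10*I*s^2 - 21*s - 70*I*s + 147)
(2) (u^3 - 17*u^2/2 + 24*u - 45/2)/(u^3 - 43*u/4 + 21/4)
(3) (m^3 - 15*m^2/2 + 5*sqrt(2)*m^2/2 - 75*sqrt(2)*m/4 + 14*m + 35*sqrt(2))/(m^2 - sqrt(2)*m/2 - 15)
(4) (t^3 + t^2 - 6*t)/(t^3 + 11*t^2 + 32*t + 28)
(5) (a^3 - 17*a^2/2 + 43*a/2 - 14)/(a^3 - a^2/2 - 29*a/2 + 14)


(1) = (s^2 + 16)/(s^2 + s*(-7 + 3*I) - 21*I)
(2) = (4*u^2 - 22*u + 30)/(4*u^2 + 12*u - 7)
(3) = (8*m^2 - 60*m + 112)/(8*m - 24*sqrt(2))
(4) = (t^3 + t^2 - 6*t)/(t^3 + 11*t^2 + 32*t + 28)
(5) = (a - 4)/(a + 4)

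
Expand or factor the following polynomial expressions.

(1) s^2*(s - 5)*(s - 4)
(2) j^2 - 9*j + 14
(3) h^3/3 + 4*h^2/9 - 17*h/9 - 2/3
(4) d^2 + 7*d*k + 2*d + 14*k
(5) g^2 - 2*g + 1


(1) = s^4 - 9*s^3 + 20*s^2
(2) = (j - 7)*(j - 2)
(3) = (h/3 + 1)*(h - 2)*(h + 1/3)
(4) = (d + 2)*(d + 7*k)
(5) = (g - 1)^2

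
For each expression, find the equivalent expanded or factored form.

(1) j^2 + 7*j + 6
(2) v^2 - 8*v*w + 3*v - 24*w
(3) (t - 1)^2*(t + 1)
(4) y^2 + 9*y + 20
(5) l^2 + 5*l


(1) = (j + 1)*(j + 6)
(2) = (v + 3)*(v - 8*w)
(3) = t^3 - t^2 - t + 1
(4) = (y + 4)*(y + 5)
(5) = l*(l + 5)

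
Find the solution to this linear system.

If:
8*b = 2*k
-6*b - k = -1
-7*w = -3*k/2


Then:
b = 1/10
k = 2/5
w = 3/35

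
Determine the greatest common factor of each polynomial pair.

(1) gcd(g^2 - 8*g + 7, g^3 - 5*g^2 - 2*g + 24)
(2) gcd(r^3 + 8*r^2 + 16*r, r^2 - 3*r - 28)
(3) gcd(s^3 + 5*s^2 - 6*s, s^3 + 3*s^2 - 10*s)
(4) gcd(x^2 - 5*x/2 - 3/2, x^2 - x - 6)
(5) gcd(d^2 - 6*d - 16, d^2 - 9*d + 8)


(1) = gcd((g - 7)*(g - 1), (g - 4)*(g - 3)*(g + 2)) = 1
(2) = gcd(r*(r + 4)^2, (r - 7)*(r + 4)) = r + 4
(3) = gcd(s*(s - 1)*(s + 6), s*(s - 2)*(s + 5)) = s
(4) = gcd((x - 3)*(x + 1/2), (x - 3)*(x + 2)) = x - 3
(5) = d - 8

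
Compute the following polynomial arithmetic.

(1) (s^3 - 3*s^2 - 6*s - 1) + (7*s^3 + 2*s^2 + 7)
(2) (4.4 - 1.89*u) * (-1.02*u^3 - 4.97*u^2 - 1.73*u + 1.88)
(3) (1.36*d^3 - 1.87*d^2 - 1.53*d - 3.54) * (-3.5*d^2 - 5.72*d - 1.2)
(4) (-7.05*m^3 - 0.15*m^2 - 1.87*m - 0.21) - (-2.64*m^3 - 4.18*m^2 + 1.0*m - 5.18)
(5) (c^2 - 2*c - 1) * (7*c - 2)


(1) = 8*s^3 - s^2 - 6*s + 6
(2) = 1.9278*u^4 + 4.9053*u^3 - 18.5983*u^2 - 11.1652*u + 8.272
(3) = -4.76*d^5 - 1.2342*d^4 + 14.4194*d^3 + 23.3856*d^2 + 22.0848*d + 4.248
(4) = -4.41*m^3 + 4.03*m^2 - 2.87*m + 4.97
(5) = 7*c^3 - 16*c^2 - 3*c + 2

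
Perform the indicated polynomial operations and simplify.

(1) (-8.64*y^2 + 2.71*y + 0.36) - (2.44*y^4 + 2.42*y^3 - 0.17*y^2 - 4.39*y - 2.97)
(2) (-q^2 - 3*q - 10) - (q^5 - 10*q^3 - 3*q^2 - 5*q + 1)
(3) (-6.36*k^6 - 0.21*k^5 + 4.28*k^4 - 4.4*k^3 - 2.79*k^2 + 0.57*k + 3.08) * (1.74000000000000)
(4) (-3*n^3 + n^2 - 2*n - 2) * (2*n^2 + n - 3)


(1) = -2.44*y^4 - 2.42*y^3 - 8.47*y^2 + 7.1*y + 3.33
(2) = -q^5 + 10*q^3 + 2*q^2 + 2*q - 11
(3) = -11.0664*k^6 - 0.3654*k^5 + 7.4472*k^4 - 7.656*k^3 - 4.8546*k^2 + 0.9918*k + 5.3592
(4) = -6*n^5 - n^4 + 6*n^3 - 9*n^2 + 4*n + 6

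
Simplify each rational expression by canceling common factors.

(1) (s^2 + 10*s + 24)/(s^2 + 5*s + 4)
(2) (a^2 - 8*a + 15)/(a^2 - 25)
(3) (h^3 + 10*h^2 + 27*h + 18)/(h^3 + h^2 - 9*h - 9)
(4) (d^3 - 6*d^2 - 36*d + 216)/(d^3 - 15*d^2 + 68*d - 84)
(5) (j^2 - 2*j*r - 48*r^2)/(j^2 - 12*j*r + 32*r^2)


(1) = (s + 6)/(s + 1)
(2) = (a - 3)/(a + 5)
(3) = (h + 6)/(h - 3)
(4) = (d^2 - 36)/(d^2 - 9*d + 14)
(5) = (-j - 6*r)/(-j + 4*r)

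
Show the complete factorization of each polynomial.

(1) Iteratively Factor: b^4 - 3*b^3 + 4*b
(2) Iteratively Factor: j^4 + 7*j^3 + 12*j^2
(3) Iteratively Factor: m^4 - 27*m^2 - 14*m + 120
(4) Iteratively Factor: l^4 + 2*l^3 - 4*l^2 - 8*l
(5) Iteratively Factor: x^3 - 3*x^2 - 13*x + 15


(1) = (b)*(b^3 - 3*b^2 + 4) = b*(b - 2)*(b^2 - b - 2) = b*(b - 2)*(b + 1)*(b - 2)
(2) = (j + 4)*(j^3 + 3*j^2) = j*(j + 4)*(j^2 + 3*j) = j^2*(j + 4)*(j + 3)
(3) = (m - 5)*(m^3 + 5*m^2 - 2*m - 24) = (m - 5)*(m + 3)*(m^2 + 2*m - 8) = (m - 5)*(m - 2)*(m + 3)*(m + 4)
(4) = (l + 2)*(l^3 - 4*l) = (l + 2)^2*(l^2 - 2*l) = (l - 2)*(l + 2)^2*(l)
(5) = (x - 5)*(x^2 + 2*x - 3) = (x - 5)*(x - 1)*(x + 3)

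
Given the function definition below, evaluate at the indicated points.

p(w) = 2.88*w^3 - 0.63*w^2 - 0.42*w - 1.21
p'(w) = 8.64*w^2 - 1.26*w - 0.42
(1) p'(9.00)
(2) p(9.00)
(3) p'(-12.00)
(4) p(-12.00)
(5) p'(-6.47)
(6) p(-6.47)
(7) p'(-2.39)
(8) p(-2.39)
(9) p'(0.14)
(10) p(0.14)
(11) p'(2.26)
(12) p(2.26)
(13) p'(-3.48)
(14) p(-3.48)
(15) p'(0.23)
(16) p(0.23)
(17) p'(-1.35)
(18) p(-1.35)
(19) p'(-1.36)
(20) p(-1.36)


(1) = 688.08
(2) = 2043.50
(3) = 1258.86
(4) = -5063.53
(5) = 369.41
(6) = -804.88
(7) = 51.94
(8) = -43.12
(9) = -0.43
(10) = -1.27
(11) = 40.86
(12) = 27.87
(13) = 108.60
(14) = -128.75
(15) = -0.25
(16) = -1.30
(17) = 17.03
(18) = -8.88
(19) = 17.27
(20) = -9.05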